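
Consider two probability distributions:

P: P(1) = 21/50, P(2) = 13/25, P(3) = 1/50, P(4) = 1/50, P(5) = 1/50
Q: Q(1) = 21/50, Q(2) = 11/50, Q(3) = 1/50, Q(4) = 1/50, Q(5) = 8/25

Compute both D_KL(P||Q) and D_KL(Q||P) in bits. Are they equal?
D_KL(P||Q) = 0.5653 bits, D_KL(Q||P) = 1.0070 bits. No, they are not equal.

D_KL(P||Q) = Σ P(x) log₂(P(x)/Q(x))

Computing term by term:
  P(1)·log₂(P(1)/Q(1)) = (21/50)·log₂((21/50)/(21/50)) = 0.00000
  P(2)·log₂(P(2)/Q(2)) = (13/25)·log₂((13/25)/(11/50)) = 0.64532
  P(3)·log₂(P(3)/Q(3)) = (1/50)·log₂((1/50)/(1/50)) = 0.00000
  P(4)·log₂(P(4)/Q(4)) = (1/50)·log₂((1/50)/(1/50)) = 0.00000
  P(5)·log₂(P(5)/Q(5)) = (1/50)·log₂((1/50)/(8/25)) = -0.08000

D_KL(P||Q) = 0.00000 + 0.64532 + 0.00000 + 0.00000 - 0.08000 = 0.56532 ≈ 0.5653 bits

D_KL(Q||P) = Σ Q(x) log₂(Q(x)/P(x))

Computing term by term:
  Q(1)·log₂(Q(1)/P(1)) = (21/50)·log₂((21/50)/(21/50)) = 0.00000
  Q(2)·log₂(Q(2)/P(2)) = (11/50)·log₂((11/50)/(13/25)) = -0.27302
  Q(3)·log₂(Q(3)/P(3)) = (1/50)·log₂((1/50)/(1/50)) = 0.00000
  Q(4)·log₂(Q(4)/P(4)) = (1/50)·log₂((1/50)/(1/50)) = 0.00000
  Q(5)·log₂(Q(5)/P(5)) = (8/25)·log₂((8/25)/(1/50)) = 1.28000

D_KL(Q||P) = 0.00000 - 0.27302 + 0.00000 + 0.00000 + 1.28000 = 1.00698 ≈ 1.0070 bits

These are NOT equal (difference: 0.4417 bits). KL divergence is asymmetric: D_KL(P||Q) ≠ D_KL(Q||P) in general.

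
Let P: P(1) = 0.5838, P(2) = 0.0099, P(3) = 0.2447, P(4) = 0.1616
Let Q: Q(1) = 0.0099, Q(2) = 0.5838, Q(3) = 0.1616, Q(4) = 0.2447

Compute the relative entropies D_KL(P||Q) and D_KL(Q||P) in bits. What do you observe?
D_KL(P||Q) = 3.4254 bits, D_KL(Q||P) = 3.4254 bits. The two directions give the same value here, because Q is a self-inverse relabeling of P; in general KL divergence is asymmetric.

D_KL(P||Q) = Σ P(x) log₂(P(x)/Q(x))

Computing term by term:
  P(1)·log₂(P(1)/Q(1)) = 0.5838·log₂(0.5838/0.0099) = 3.43385
  P(2)·log₂(P(2)/Q(2)) = 0.0099·log₂(0.0099/0.5838) = -0.05823
  P(3)·log₂(P(3)/Q(3)) = 0.2447·log₂(0.2447/0.1616) = 0.14647
  P(4)·log₂(P(4)/Q(4)) = 0.1616·log₂(0.1616/0.2447) = -0.09673

D_KL(P||Q) = 3.43385 - 0.05823 + 0.14647 - 0.09673 = 3.42536 ≈ 3.4254 bits

D_KL(Q||P) = Σ Q(x) log₂(Q(x)/P(x))

Computing term by term:
  Q(1)·log₂(Q(1)/P(1)) = 0.0099·log₂(0.0099/0.5838) = -0.05823
  Q(2)·log₂(Q(2)/P(2)) = 0.5838·log₂(0.5838/0.0099) = 3.43385
  Q(3)·log₂(Q(3)/P(3)) = 0.1616·log₂(0.1616/0.2447) = -0.09673
  Q(4)·log₂(Q(4)/P(4)) = 0.2447·log₂(0.2447/0.1616) = 0.14647

D_KL(Q||P) = -0.05823 + 3.43385 - 0.09673 + 0.14647 = 3.42536 ≈ 3.4254 bits

These ARE equal here. Q is P with outcomes relabeled (Q(1) = P(2), Q(2) = P(1), Q(3) = P(4), Q(4) = P(3)) by a relabeling that is its own inverse, so the two sums contain exactly the same terms in a different order. This is a special case — KL divergence is not symmetric in general: D_KL(P||Q) ≠ D_KL(Q||P) for most P, Q.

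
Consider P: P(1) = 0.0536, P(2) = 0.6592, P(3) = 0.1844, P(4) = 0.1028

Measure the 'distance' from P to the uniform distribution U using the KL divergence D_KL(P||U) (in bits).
0.5902 bits

U(i) = 1/4 for all i

D_KL(P||U) = Σ P(x) log₂(P(x) / (1/4))
           = Σ P(x) log₂(P(x)) + log₂(4)
           = log₂(4) - H(P)

H(P) = -Σ P(x) log₂(P(x)):
  -P(1)·log₂(P(1)) = -(0.0536)·log₂(0.0536) = 0.22628
  -P(2)·log₂(P(2)) = -(0.6592)·log₂(0.6592) = 0.39632
  -P(3)·log₂(P(3)) = -(0.1844)·log₂(0.1844) = 0.44977
  -P(4)·log₂(P(4)) = -(0.1028)·log₂(0.1028) = 0.33740
H(P) = 0.22628 + 0.39632 + 0.44977 + 0.33740 = 1.40977 bits

log₂(4) = 2.00000 bits

D_KL(P||U) = 2.00000 - 1.40977 = 0.59023 ≈ 0.5902 bits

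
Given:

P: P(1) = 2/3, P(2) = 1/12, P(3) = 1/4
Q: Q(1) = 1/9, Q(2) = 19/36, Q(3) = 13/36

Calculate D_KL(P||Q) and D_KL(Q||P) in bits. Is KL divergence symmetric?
D_KL(P||Q) = 1.3688 bits, D_KL(Q||P) = 1.3098 bits. No, KL divergence is not symmetric.

D_KL(P||Q) = Σ P(x) log₂(P(x)/Q(x))

Computing term by term:
  P(1)·log₂(P(1)/Q(1)) = (2/3)·log₂((2/3)/(1/9)) = 1.72331
  P(2)·log₂(P(2)/Q(2)) = (1/12)·log₂((1/12)/(19/36)) = -0.22191
  P(3)·log₂(P(3)/Q(3)) = (1/4)·log₂((1/4)/(13/36)) = -0.13263

D_KL(P||Q) = 1.72331 - 0.22191 - 0.13263 = 1.36877 ≈ 1.3688 bits

D_KL(Q||P) = Σ Q(x) log₂(Q(x)/P(x))

Computing term by term:
  Q(1)·log₂(Q(1)/P(1)) = (1/9)·log₂((1/9)/(2/3)) = -0.28722
  Q(2)·log₂(Q(2)/P(2)) = (19/36)·log₂((19/36)/(1/12)) = 1.40545
  Q(3)·log₂(Q(3)/P(3)) = (13/36)·log₂((13/36)/(1/4)) = 0.19157

D_KL(Q||P) = -0.28722 + 1.40545 + 0.19157 = 1.30980 ≈ 1.3098 bits

These are NOT equal (difference: 0.0590 bits). KL divergence is asymmetric: D_KL(P||Q) ≠ D_KL(Q||P) in general.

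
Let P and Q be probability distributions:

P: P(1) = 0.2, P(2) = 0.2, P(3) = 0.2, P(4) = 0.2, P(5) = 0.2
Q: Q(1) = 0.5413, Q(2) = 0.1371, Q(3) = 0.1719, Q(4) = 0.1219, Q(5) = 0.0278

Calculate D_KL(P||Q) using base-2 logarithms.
0.5776 bits

D_KL(P||Q) = Σ P(x) log₂(P(x)/Q(x))

Computing term by term:
  P(1)·log₂(P(1)/Q(1)) = 0.2·log₂(0.2/0.5413) = -0.28729
  P(2)·log₂(P(2)/Q(2)) = 0.2·log₂(0.2/0.1371) = 0.10895
  P(3)·log₂(P(3)/Q(3)) = 0.2·log₂(0.2/0.1719) = 0.04369
  P(4)·log₂(P(4)/Q(4)) = 0.2·log₂(0.2/0.1219) = 0.14286
  P(5)·log₂(P(5)/Q(5)) = 0.2·log₂(0.2/0.0278) = 0.56937

D_KL(P||Q) = -0.28729 + 0.10895 + 0.04369 + 0.14286 + 0.56937 = 0.57758 ≈ 0.5776 bits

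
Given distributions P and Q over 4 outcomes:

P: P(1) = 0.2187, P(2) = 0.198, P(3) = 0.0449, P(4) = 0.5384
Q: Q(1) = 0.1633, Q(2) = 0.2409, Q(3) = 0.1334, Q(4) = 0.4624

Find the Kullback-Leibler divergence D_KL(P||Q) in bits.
0.0838 bits

D_KL(P||Q) = Σ P(x) log₂(P(x)/Q(x))

Computing term by term:
  P(1)·log₂(P(1)/Q(1)) = 0.2187·log₂(0.2187/0.1633) = 0.09217
  P(2)·log₂(P(2)/Q(2)) = 0.198·log₂(0.198/0.2409) = -0.05602
  P(3)·log₂(P(3)/Q(3)) = 0.0449·log₂(0.0449/0.1334) = -0.07054
  P(4)·log₂(P(4)/Q(4)) = 0.5384·log₂(0.5384/0.4624) = 0.11820

D_KL(P||Q) = 0.09217 - 0.05602 - 0.07054 + 0.11820 = 0.08381 ≈ 0.0838 bits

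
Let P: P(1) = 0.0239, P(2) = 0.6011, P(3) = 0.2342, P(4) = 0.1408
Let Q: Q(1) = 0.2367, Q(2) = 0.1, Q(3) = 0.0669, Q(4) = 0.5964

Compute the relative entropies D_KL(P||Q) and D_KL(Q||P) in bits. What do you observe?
D_KL(P||Q) = 1.6065 bits, D_KL(Q||P) = 1.6454 bits. The two directions give different values (D_KL(Q||P) exceeds D_KL(P||Q) by 0.0389 bits): KL divergence is asymmetric.

D_KL(P||Q) = Σ P(x) log₂(P(x)/Q(x))

Computing term by term:
  P(1)·log₂(P(1)/Q(1)) = 0.0239·log₂(0.0239/0.2367) = -0.07906
  P(2)·log₂(P(2)/Q(2)) = 0.6011·log₂(0.6011/0.1) = 1.55541
  P(3)·log₂(P(3)/Q(3)) = 0.2342·log₂(0.2342/0.0669) = 0.42335
  P(4)·log₂(P(4)/Q(4)) = 0.1408·log₂(0.1408/0.5964) = -0.29323

D_KL(P||Q) = -0.07906 + 1.55541 + 0.42335 - 0.29323 = 1.60647 ≈ 1.6065 bits

D_KL(Q||P) = Σ Q(x) log₂(Q(x)/P(x))

Computing term by term:
  Q(1)·log₂(Q(1)/P(1)) = 0.2367·log₂(0.2367/0.0239) = 0.78300
  Q(2)·log₂(Q(2)/P(2)) = 0.1·log₂(0.1/0.6011) = -0.25876
  Q(3)·log₂(Q(3)/P(3)) = 0.0669·log₂(0.0669/0.2342) = -0.12093
  Q(4)·log₂(Q(4)/P(4)) = 0.5964·log₂(0.5964/0.1408) = 1.24208

D_KL(Q||P) = 0.78300 - 0.25876 - 0.12093 + 1.24208 = 1.64539 ≈ 1.6454 bits

These are NOT equal (difference: 0.0389 bits). KL divergence is asymmetric: D_KL(P||Q) ≠ D_KL(Q||P) in general.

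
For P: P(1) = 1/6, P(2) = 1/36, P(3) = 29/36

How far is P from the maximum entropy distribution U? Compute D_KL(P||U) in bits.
0.7592 bits

U(i) = 1/3 for all i

D_KL(P||U) = Σ P(x) log₂(P(x) / (1/3))
           = Σ P(x) log₂(P(x)) + log₂(3)
           = log₂(3) - H(P)

H(P) = -Σ P(x) log₂(P(x)):
  -P(1)·log₂(P(1)) = -(1/6)·log₂(1/6) = 0.43083
  -P(2)·log₂(P(2)) = -(1/36)·log₂(1/36) = 0.14361
  -P(3)·log₂(P(3)) = -(29/36)·log₂(29/36) = 0.25129
H(P) = 0.43083 + 0.14361 + 0.25129 = 0.82573 bits

log₂(3) = 1.58496 bits

D_KL(P||U) = 1.58496 - 0.82573 = 0.75923 ≈ 0.7592 bits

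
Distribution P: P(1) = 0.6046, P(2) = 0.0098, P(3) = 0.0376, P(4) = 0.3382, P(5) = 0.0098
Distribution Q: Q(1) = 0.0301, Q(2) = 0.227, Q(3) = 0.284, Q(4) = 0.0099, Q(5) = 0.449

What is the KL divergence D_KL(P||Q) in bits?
4.1315 bits

D_KL(P||Q) = Σ P(x) log₂(P(x)/Q(x))

Computing term by term:
  P(1)·log₂(P(1)/Q(1)) = 0.6046·log₂(0.6046/0.0301) = 2.61680
  P(2)·log₂(P(2)/Q(2)) = 0.0098·log₂(0.0098/0.227) = -0.04443
  P(3)·log₂(P(3)/Q(3)) = 0.0376·log₂(0.0376/0.284) = -0.10968
  P(4)·log₂(P(4)/Q(4)) = 0.3382·log₂(0.3382/0.0099) = 1.72289
  P(5)·log₂(P(5)/Q(5)) = 0.0098·log₂(0.0098/0.449) = -0.05407

D_KL(P||Q) = 2.61680 - 0.04443 - 0.10968 + 1.72289 - 0.05407 = 4.13151 ≈ 4.1315 bits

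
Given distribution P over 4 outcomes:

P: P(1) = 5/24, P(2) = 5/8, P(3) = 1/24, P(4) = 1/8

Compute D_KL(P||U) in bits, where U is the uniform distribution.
0.5387 bits

U(i) = 1/4 for all i

D_KL(P||U) = Σ P(x) log₂(P(x) / (1/4))
           = Σ P(x) log₂(P(x)) + log₂(4)
           = log₂(4) - H(P)

H(P) = -Σ P(x) log₂(P(x)):
  -P(1)·log₂(P(1)) = -(5/24)·log₂(5/24) = 0.47147
  -P(2)·log₂(P(2)) = -(5/8)·log₂(5/8) = 0.42379
  -P(3)·log₂(P(3)) = -(1/24)·log₂(1/24) = 0.19104
  -P(4)·log₂(P(4)) = -(1/8)·log₂(1/8) = 0.37500
H(P) = 0.47147 + 0.42379 + 0.19104 + 0.37500 = 1.46130 bits

log₂(4) = 2.00000 bits

D_KL(P||U) = 2.00000 - 1.46130 = 0.53870 ≈ 0.5387 bits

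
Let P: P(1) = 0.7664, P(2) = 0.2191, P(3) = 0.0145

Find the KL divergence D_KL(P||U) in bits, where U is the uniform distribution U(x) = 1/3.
0.7223 bits

U(i) = 1/3 for all i

D_KL(P||U) = Σ P(x) log₂(P(x) / (1/3))
           = Σ P(x) log₂(P(x)) + log₂(3)
           = log₂(3) - H(P)

H(P) = -Σ P(x) log₂(P(x)):
  -P(1)·log₂(P(1)) = -(0.7664)·log₂(0.7664) = 0.29417
  -P(2)·log₂(P(2)) = -(0.2191)·log₂(0.2191) = 0.47990
  -P(3)·log₂(P(3)) = -(0.0145)·log₂(0.0145) = 0.08856
H(P) = 0.29417 + 0.47990 + 0.08856 = 0.86263 bits

log₂(3) = 1.58496 bits

D_KL(P||U) = 1.58496 - 0.86263 = 0.72233 ≈ 0.7223 bits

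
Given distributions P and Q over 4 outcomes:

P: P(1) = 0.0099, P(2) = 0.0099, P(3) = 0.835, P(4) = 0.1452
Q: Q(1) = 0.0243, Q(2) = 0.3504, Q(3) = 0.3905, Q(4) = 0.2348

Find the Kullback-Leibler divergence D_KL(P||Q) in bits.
0.7511 bits

D_KL(P||Q) = Σ P(x) log₂(P(x)/Q(x))

Computing term by term:
  P(1)·log₂(P(1)/Q(1)) = 0.0099·log₂(0.0099/0.0243) = -0.01283
  P(2)·log₂(P(2)/Q(2)) = 0.0099·log₂(0.0099/0.3504) = -0.05094
  P(3)·log₂(P(3)/Q(3)) = 0.835·log₂(0.835/0.3905) = 0.91554
  P(4)·log₂(P(4)/Q(4)) = 0.1452·log₂(0.1452/0.2348) = -0.10068

D_KL(P||Q) = -0.01283 - 0.05094 + 0.91554 - 0.10068 = 0.75109 ≈ 0.7511 bits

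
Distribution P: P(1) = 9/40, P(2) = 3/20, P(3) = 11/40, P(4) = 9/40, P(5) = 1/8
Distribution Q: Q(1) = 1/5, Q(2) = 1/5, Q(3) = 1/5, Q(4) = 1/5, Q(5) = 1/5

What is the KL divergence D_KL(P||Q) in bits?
0.0558 bits

D_KL(P||Q) = Σ P(x) log₂(P(x)/Q(x))

Computing term by term:
  P(1)·log₂(P(1)/Q(1)) = (9/40)·log₂((9/40)/(1/5)) = 0.03823
  P(2)·log₂(P(2)/Q(2)) = (3/20)·log₂((3/20)/(1/5)) = -0.06226
  P(3)·log₂(P(3)/Q(3)) = (11/40)·log₂((11/40)/(1/5)) = 0.12634
  P(4)·log₂(P(4)/Q(4)) = (9/40)·log₂((9/40)/(1/5)) = 0.03823
  P(5)·log₂(P(5)/Q(5)) = (1/8)·log₂((1/8)/(1/5)) = -0.08476

D_KL(P||Q) = 0.03823 - 0.06226 + 0.12634 + 0.03823 - 0.08476 = 0.05578 ≈ 0.0558 bits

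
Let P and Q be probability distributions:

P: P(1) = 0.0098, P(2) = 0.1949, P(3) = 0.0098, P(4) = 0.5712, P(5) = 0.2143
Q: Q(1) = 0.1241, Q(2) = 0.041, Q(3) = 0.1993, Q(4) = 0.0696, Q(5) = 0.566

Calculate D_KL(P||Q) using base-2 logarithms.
1.7942 bits

D_KL(P||Q) = Σ P(x) log₂(P(x)/Q(x))

Computing term by term:
  P(1)·log₂(P(1)/Q(1)) = 0.0098·log₂(0.0098/0.1241) = -0.03589
  P(2)·log₂(P(2)/Q(2)) = 0.1949·log₂(0.1949/0.041) = 0.43834
  P(3)·log₂(P(3)/Q(3)) = 0.0098·log₂(0.0098/0.1993) = -0.04259
  P(4)·log₂(P(4)/Q(4)) = 0.5712·log₂(0.5712/0.0696) = 1.73464
  P(5)·log₂(P(5)/Q(5)) = 0.2143·log₂(0.2143/0.566) = -0.30027

D_KL(P||Q) = -0.03589 + 0.43834 - 0.04259 + 1.73464 - 0.30027 = 1.79423 ≈ 1.7942 bits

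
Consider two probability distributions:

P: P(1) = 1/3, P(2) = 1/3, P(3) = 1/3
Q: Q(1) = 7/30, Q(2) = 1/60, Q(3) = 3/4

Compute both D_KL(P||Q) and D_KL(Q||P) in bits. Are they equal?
D_KL(P||Q) = 1.2222 bits, D_KL(Q||P) = 0.6853 bits. No, they are not equal.

D_KL(P||Q) = Σ P(x) log₂(P(x)/Q(x))

Computing term by term:
  P(1)·log₂(P(1)/Q(1)) = (1/3)·log₂((1/3)/(7/30)) = 0.17152
  P(2)·log₂(P(2)/Q(2)) = (1/3)·log₂((1/3)/(1/60)) = 1.44064
  P(3)·log₂(P(3)/Q(3)) = (1/3)·log₂((1/3)/(3/4)) = -0.38998

D_KL(P||Q) = 0.17152 + 1.44064 - 0.38998 = 1.22218 ≈ 1.2222 bits

D_KL(Q||P) = Σ Q(x) log₂(Q(x)/P(x))

Computing term by term:
  Q(1)·log₂(Q(1)/P(1)) = (7/30)·log₂((7/30)/(1/3)) = -0.12007
  Q(2)·log₂(Q(2)/P(2)) = (1/60)·log₂((1/60)/(1/3)) = -0.07203
  Q(3)·log₂(Q(3)/P(3)) = (3/4)·log₂((3/4)/(1/3)) = 0.87744

D_KL(Q||P) = -0.12007 - 0.07203 + 0.87744 = 0.68534 ≈ 0.6853 bits

These are NOT equal (difference: 0.5369 bits). KL divergence is asymmetric: D_KL(P||Q) ≠ D_KL(Q||P) in general.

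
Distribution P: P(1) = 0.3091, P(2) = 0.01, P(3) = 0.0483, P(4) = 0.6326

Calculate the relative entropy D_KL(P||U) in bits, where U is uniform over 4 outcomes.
0.7809 bits

U(i) = 1/4 for all i

D_KL(P||U) = Σ P(x) log₂(P(x) / (1/4))
           = Σ P(x) log₂(P(x)) + log₂(4)
           = log₂(4) - H(P)

H(P) = -Σ P(x) log₂(P(x)):
  -P(1)·log₂(P(1)) = -(0.3091)·log₂(0.3091) = 0.52357
  -P(2)·log₂(P(2)) = -(0.01)·log₂(0.01) = 0.06644
  -P(3)·log₂(P(3)) = -(0.0483)·log₂(0.0483) = 0.21116
  -P(4)·log₂(P(4)) = -(0.6326)·log₂(0.6326) = 0.41792
H(P) = 0.52357 + 0.06644 + 0.21116 + 0.41792 = 1.21909 bits

log₂(4) = 2.00000 bits

D_KL(P||U) = 2.00000 - 1.21909 = 0.78091 ≈ 0.7809 bits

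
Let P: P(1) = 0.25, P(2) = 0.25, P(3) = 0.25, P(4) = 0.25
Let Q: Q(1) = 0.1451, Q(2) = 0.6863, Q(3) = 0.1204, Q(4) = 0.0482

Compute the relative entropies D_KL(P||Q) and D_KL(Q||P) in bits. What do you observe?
D_KL(P||Q) = 0.6892 bits, D_KL(Q||P) = 0.6446 bits. The two directions give different values (D_KL(P||Q) exceeds D_KL(Q||P) by 0.0446 bits): KL divergence is asymmetric.

D_KL(P||Q) = Σ P(x) log₂(P(x)/Q(x))

Computing term by term:
  P(1)·log₂(P(1)/Q(1)) = 0.25·log₂(0.25/0.1451) = 0.19622
  P(2)·log₂(P(2)/Q(2)) = 0.25·log₂(0.25/0.6863) = -0.36423
  P(3)·log₂(P(3)/Q(3)) = 0.25·log₂(0.25/0.1204) = 0.26352
  P(4)·log₂(P(4)/Q(4)) = 0.25·log₂(0.25/0.0482) = 0.59371

D_KL(P||Q) = 0.19622 - 0.36423 + 0.26352 + 0.59371 = 0.68922 ≈ 0.6892 bits

D_KL(Q||P) = Σ Q(x) log₂(Q(x)/P(x))

Computing term by term:
  Q(1)·log₂(Q(1)/P(1)) = 0.1451·log₂(0.1451/0.25) = -0.11389
  Q(2)·log₂(Q(2)/P(2)) = 0.6863·log₂(0.6863/0.25) = 0.99988
  Q(3)·log₂(Q(3)/P(3)) = 0.1204·log₂(0.1204/0.25) = -0.12691
  Q(4)·log₂(Q(4)/P(4)) = 0.0482·log₂(0.0482/0.25) = -0.11447

D_KL(Q||P) = -0.11389 + 0.99988 - 0.12691 - 0.11447 = 0.64461 ≈ 0.6446 bits

These are NOT equal (difference: 0.0446 bits). KL divergence is asymmetric: D_KL(P||Q) ≠ D_KL(Q||P) in general.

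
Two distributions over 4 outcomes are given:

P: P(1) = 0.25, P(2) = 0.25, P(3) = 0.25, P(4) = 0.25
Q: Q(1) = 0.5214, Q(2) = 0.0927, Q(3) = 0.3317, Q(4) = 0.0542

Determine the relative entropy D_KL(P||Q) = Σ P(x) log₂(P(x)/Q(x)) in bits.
0.5421 bits

D_KL(P||Q) = Σ P(x) log₂(P(x)/Q(x))

Computing term by term:
  P(1)·log₂(P(1)/Q(1)) = 0.25·log₂(0.25/0.5214) = -0.26512
  P(2)·log₂(P(2)/Q(2)) = 0.25·log₂(0.25/0.0927) = 0.35782
  P(3)·log₂(P(3)/Q(3)) = 0.25·log₂(0.25/0.3317) = -0.10199
  P(4)·log₂(P(4)/Q(4)) = 0.25·log₂(0.25/0.0542) = 0.55139

D_KL(P||Q) = -0.26512 + 0.35782 - 0.10199 + 0.55139 = 0.54210 ≈ 0.5421 bits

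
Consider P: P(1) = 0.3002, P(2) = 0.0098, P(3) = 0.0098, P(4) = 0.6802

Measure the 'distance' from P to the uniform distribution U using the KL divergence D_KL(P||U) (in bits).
0.9699 bits

U(i) = 1/4 for all i

D_KL(P||U) = Σ P(x) log₂(P(x) / (1/4))
           = Σ P(x) log₂(P(x)) + log₂(4)
           = log₂(4) - H(P)

H(P) = -Σ P(x) log₂(P(x)):
  -P(1)·log₂(P(1)) = -(0.3002)·log₂(0.3002) = 0.52115
  -P(2)·log₂(P(2)) = -(0.0098)·log₂(0.0098) = 0.06540
  -P(3)·log₂(P(3)) = -(0.0098)·log₂(0.0098) = 0.06540
  -P(4)·log₂(P(4)) = -(0.6802)·log₂(0.6802) = 0.37817
H(P) = 0.52115 + 0.06540 + 0.06540 + 0.37817 = 1.03012 bits

log₂(4) = 2.00000 bits

D_KL(P||U) = 2.00000 - 1.03012 = 0.96988 ≈ 0.9699 bits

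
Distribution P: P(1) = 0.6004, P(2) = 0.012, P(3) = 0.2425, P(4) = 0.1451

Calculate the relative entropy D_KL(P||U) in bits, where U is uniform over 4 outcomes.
0.5818 bits

U(i) = 1/4 for all i

D_KL(P||U) = Σ P(x) log₂(P(x) / (1/4))
           = Σ P(x) log₂(P(x)) + log₂(4)
           = log₂(4) - H(P)

H(P) = -Σ P(x) log₂(P(x)):
  -P(1)·log₂(P(1)) = -(0.6004)·log₂(0.6004) = 0.44190
  -P(2)·log₂(P(2)) = -(0.012)·log₂(0.012) = 0.07657
  -P(3)·log₂(P(3)) = -(0.2425)·log₂(0.2425) = 0.49566
  -P(4)·log₂(P(4)) = -(0.1451)·log₂(0.1451) = 0.40409
H(P) = 0.44190 + 0.07657 + 0.49566 + 0.40409 = 1.41822 bits

log₂(4) = 2.00000 bits

D_KL(P||U) = 2.00000 - 1.41822 = 0.58178 ≈ 0.5818 bits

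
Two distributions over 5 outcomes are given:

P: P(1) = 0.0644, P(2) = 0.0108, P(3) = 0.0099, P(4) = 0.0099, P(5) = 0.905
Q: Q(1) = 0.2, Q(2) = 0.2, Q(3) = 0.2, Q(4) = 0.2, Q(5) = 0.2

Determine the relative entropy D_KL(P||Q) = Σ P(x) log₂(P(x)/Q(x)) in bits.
1.7344 bits

D_KL(P||Q) = Σ P(x) log₂(P(x)/Q(x))

Computing term by term:
  P(1)·log₂(P(1)/Q(1)) = 0.0644·log₂(0.0644/0.2) = -0.10529
  P(2)·log₂(P(2)/Q(2)) = 0.0108·log₂(0.0108/0.2) = -0.04548
  P(3)·log₂(P(3)/Q(3)) = 0.0099·log₂(0.0099/0.2) = -0.04293
  P(4)·log₂(P(4)/Q(4)) = 0.0099·log₂(0.0099/0.2) = -0.04293
  P(5)·log₂(P(5)/Q(5)) = 0.905·log₂(0.905/0.2) = 1.97102

D_KL(P||Q) = -0.10529 - 0.04548 - 0.04293 - 0.04293 + 1.97102 = 1.73439 ≈ 1.7344 bits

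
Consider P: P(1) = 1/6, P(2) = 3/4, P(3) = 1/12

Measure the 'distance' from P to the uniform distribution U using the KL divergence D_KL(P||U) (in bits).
0.5441 bits

U(i) = 1/3 for all i

D_KL(P||U) = Σ P(x) log₂(P(x) / (1/3))
           = Σ P(x) log₂(P(x)) + log₂(3)
           = log₂(3) - H(P)

H(P) = -Σ P(x) log₂(P(x)):
  -P(1)·log₂(P(1)) = -(1/6)·log₂(1/6) = 0.43083
  -P(2)·log₂(P(2)) = -(3/4)·log₂(3/4) = 0.31128
  -P(3)·log₂(P(3)) = -(1/12)·log₂(1/12) = 0.29875
H(P) = 0.43083 + 0.31128 + 0.29875 = 1.04086 bits

log₂(3) = 1.58496 bits

D_KL(P||U) = 1.58496 - 1.04086 = 0.54410 ≈ 0.5441 bits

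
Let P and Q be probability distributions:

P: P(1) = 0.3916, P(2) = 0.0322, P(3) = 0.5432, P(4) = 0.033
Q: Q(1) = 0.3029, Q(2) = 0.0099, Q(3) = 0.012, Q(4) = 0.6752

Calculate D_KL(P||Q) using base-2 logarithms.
3.0440 bits

D_KL(P||Q) = Σ P(x) log₂(P(x)/Q(x))

Computing term by term:
  P(1)·log₂(P(1)/Q(1)) = 0.3916·log₂(0.3916/0.3029) = 0.14510
  P(2)·log₂(P(2)/Q(2)) = 0.0322·log₂(0.0322/0.0099) = 0.05479
  P(3)·log₂(P(3)/Q(3)) = 0.5432·log₂(0.5432/0.012) = 2.98780
  P(4)·log₂(P(4)/Q(4)) = 0.033·log₂(0.033/0.6752) = -0.14371

D_KL(P||Q) = 0.14510 + 0.05479 + 2.98780 - 0.14371 = 3.04398 ≈ 3.0440 bits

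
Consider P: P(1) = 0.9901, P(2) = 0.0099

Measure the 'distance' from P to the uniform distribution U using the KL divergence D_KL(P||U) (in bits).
0.9199 bits

U(i) = 1/2 for all i

D_KL(P||U) = Σ P(x) log₂(P(x) / (1/2))
           = Σ P(x) log₂(P(x)) + log₂(2)
           = log₂(2) - H(P)

H(P) = -Σ P(x) log₂(P(x)):
  -P(1)·log₂(P(1)) = -(0.9901)·log₂(0.9901) = 0.01421
  -P(2)·log₂(P(2)) = -(0.0099)·log₂(0.0099) = 0.06592
H(P) = 0.01421 + 0.06592 = 0.08013 bits

log₂(2) = 1.00000 bits

D_KL(P||U) = 1.00000 - 0.08013 = 0.91987 ≈ 0.9199 bits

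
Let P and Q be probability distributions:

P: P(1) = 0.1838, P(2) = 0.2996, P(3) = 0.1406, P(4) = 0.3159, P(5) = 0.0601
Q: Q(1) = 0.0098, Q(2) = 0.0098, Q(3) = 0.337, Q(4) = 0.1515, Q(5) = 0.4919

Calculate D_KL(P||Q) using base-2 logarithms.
2.2309 bits

D_KL(P||Q) = Σ P(x) log₂(P(x)/Q(x))

Computing term by term:
  P(1)·log₂(P(1)/Q(1)) = 0.1838·log₂(0.1838/0.0098) = 0.77733
  P(2)·log₂(P(2)/Q(2)) = 0.2996·log₂(0.2996/0.0098) = 1.47826
  P(3)·log₂(P(3)/Q(3)) = 0.1406·log₂(0.1406/0.337) = -0.17732
  P(4)·log₂(P(4)/Q(4)) = 0.3159·log₂(0.3159/0.1515) = 0.33490
  P(5)·log₂(P(5)/Q(5)) = 0.0601·log₂(0.0601/0.4919) = -0.18228

D_KL(P||Q) = 0.77733 + 1.47826 - 0.17732 + 0.33490 - 0.18228 = 2.23089 ≈ 2.2309 bits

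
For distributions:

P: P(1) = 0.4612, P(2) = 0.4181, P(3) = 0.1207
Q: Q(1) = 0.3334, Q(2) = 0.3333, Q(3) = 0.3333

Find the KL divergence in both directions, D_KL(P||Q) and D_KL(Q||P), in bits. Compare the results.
D_KL(P||Q) = 0.1758 bits, D_KL(Q||P) = 0.2233 bits. D_KL(Q||P) is larger than D_KL(P||Q) by 0.0475 bits; the two directions differ.

D_KL(P||Q) = Σ P(x) log₂(P(x)/Q(x))

Computing term by term:
  P(1)·log₂(P(1)/Q(1)) = 0.4612·log₂(0.4612/0.3334) = 0.21591
  P(2)·log₂(P(2)/Q(2)) = 0.4181·log₂(0.4181/0.3333) = 0.13673
  P(3)·log₂(P(3)/Q(3)) = 0.1207·log₂(0.1207/0.3333) = -0.17687

D_KL(P||Q) = 0.21591 + 0.13673 - 0.17687 = 0.17577 ≈ 0.1758 bits

D_KL(Q||P) = Σ Q(x) log₂(Q(x)/P(x))

Computing term by term:
  Q(1)·log₂(Q(1)/P(1)) = 0.3334·log₂(0.3334/0.4612) = -0.15608
  Q(2)·log₂(Q(2)/P(2)) = 0.3333·log₂(0.3333/0.4181) = -0.10900
  Q(3)·log₂(Q(3)/P(3)) = 0.3333·log₂(0.3333/0.1207) = 0.48842

D_KL(Q||P) = -0.15608 - 0.10900 + 0.48842 = 0.22334 ≈ 0.2233 bits

These are NOT equal (difference: 0.0475 bits). KL divergence is asymmetric: D_KL(P||Q) ≠ D_KL(Q||P) in general.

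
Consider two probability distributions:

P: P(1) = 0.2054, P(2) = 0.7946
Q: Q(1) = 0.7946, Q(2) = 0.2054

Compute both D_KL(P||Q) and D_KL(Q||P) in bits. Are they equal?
D_KL(P||Q) = 1.1500 bits, D_KL(Q||P) = 1.1500 bits. Yes, in this case they are equal (although KL divergence is not symmetric in general).

D_KL(P||Q) = Σ P(x) log₂(P(x)/Q(x))

Computing term by term:
  P(1)·log₂(P(1)/Q(1)) = 0.2054·log₂(0.2054/0.7946) = -0.40090
  P(2)·log₂(P(2)/Q(2)) = 0.7946·log₂(0.7946/0.2054) = 1.55089

D_KL(P||Q) = -0.40090 + 1.55089 = 1.14999 ≈ 1.1500 bits

D_KL(Q||P) = Σ Q(x) log₂(Q(x)/P(x))

Computing term by term:
  Q(1)·log₂(Q(1)/P(1)) = 0.7946·log₂(0.7946/0.2054) = 1.55089
  Q(2)·log₂(Q(2)/P(2)) = 0.2054·log₂(0.2054/0.7946) = -0.40090

D_KL(Q||P) = 1.55089 - 0.40090 = 1.14999 ≈ 1.1500 bits

These ARE equal here. Q is P with outcomes relabeled (Q(1) = P(2), Q(2) = P(1)) by a relabeling that is its own inverse, so the two sums contain exactly the same terms in a different order. This is a special case — KL divergence is not symmetric in general: D_KL(P||Q) ≠ D_KL(Q||P) for most P, Q.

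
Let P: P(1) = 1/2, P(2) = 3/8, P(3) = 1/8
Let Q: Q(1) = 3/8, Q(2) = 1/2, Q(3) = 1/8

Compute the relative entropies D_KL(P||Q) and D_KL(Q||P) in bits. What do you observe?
D_KL(P||Q) = 0.0519 bits, D_KL(Q||P) = 0.0519 bits. The two directions give the same value here, because Q is a self-inverse relabeling of P; in general KL divergence is asymmetric.

D_KL(P||Q) = Σ P(x) log₂(P(x)/Q(x))

Computing term by term:
  P(1)·log₂(P(1)/Q(1)) = (1/2)·log₂((1/2)/(3/8)) = 0.20752
  P(2)·log₂(P(2)/Q(2)) = (3/8)·log₂((3/8)/(1/2)) = -0.15564
  P(3)·log₂(P(3)/Q(3)) = (1/8)·log₂((1/8)/(1/8)) = 0.00000

D_KL(P||Q) = 0.20752 - 0.15564 + 0.00000 = 0.05188 ≈ 0.0519 bits

D_KL(Q||P) = Σ Q(x) log₂(Q(x)/P(x))

Computing term by term:
  Q(1)·log₂(Q(1)/P(1)) = (3/8)·log₂((3/8)/(1/2)) = -0.15564
  Q(2)·log₂(Q(2)/P(2)) = (1/2)·log₂((1/2)/(3/8)) = 0.20752
  Q(3)·log₂(Q(3)/P(3)) = (1/8)·log₂((1/8)/(1/8)) = 0.00000

D_KL(Q||P) = -0.15564 + 0.20752 + 0.00000 = 0.05188 ≈ 0.0519 bits

These ARE equal here. Q is P with outcomes relabeled (Q(1) = P(2), Q(2) = P(1)) by a relabeling that is its own inverse, so the two sums contain exactly the same terms in a different order. This is a special case — KL divergence is not symmetric in general: D_KL(P||Q) ≠ D_KL(Q||P) for most P, Q.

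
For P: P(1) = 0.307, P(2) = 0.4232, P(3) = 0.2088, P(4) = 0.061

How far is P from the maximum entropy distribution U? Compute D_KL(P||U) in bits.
0.2340 bits

U(i) = 1/4 for all i

D_KL(P||U) = Σ P(x) log₂(P(x) / (1/4))
           = Σ P(x) log₂(P(x)) + log₂(4)
           = log₂(4) - H(P)

H(P) = -Σ P(x) log₂(P(x)):
  -P(1)·log₂(P(1)) = -(0.307)·log₂(0.307) = 0.52303
  -P(2)·log₂(P(2)) = -(0.4232)·log₂(0.4232) = 0.52502
  -P(3)·log₂(P(3)) = -(0.2088)·log₂(0.2088) = 0.47185
  -P(4)·log₂(P(4)) = -(0.061)·log₂(0.061) = 0.24614
H(P) = 0.52303 + 0.52502 + 0.47185 + 0.24614 = 1.76604 bits

log₂(4) = 2.00000 bits

D_KL(P||U) = 2.00000 - 1.76604 = 0.23396 ≈ 0.2340 bits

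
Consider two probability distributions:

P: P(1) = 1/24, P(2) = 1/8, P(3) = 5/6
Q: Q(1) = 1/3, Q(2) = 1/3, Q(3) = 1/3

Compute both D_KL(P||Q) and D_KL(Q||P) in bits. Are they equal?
D_KL(P||Q) = 0.7997 bits, D_KL(Q||P) = 1.0310 bits. No, they are not equal.

D_KL(P||Q) = Σ P(x) log₂(P(x)/Q(x))

Computing term by term:
  P(1)·log₂(P(1)/Q(1)) = (1/24)·log₂((1/24)/(1/3)) = -0.12500
  P(2)·log₂(P(2)/Q(2)) = (1/8)·log₂((1/8)/(1/3)) = -0.17688
  P(3)·log₂(P(3)/Q(3)) = (5/6)·log₂((5/6)/(1/3)) = 1.10161

D_KL(P||Q) = -0.12500 - 0.17688 + 1.10161 = 0.79973 ≈ 0.7997 bits

D_KL(Q||P) = Σ Q(x) log₂(Q(x)/P(x))

Computing term by term:
  Q(1)·log₂(Q(1)/P(1)) = (1/3)·log₂((1/3)/(1/24)) = 1.00000
  Q(2)·log₂(Q(2)/P(2)) = (1/3)·log₂((1/3)/(1/8)) = 0.47168
  Q(3)·log₂(Q(3)/P(3)) = (1/3)·log₂((1/3)/(5/6)) = -0.44064

D_KL(Q||P) = 1.00000 + 0.47168 - 0.44064 = 1.03104 ≈ 1.0310 bits

These are NOT equal (difference: 0.2313 bits). KL divergence is asymmetric: D_KL(P||Q) ≠ D_KL(Q||P) in general.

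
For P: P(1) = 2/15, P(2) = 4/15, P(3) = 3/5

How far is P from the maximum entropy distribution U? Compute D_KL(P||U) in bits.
0.2467 bits

U(i) = 1/3 for all i

D_KL(P||U) = Σ P(x) log₂(P(x) / (1/3))
           = Σ P(x) log₂(P(x)) + log₂(3)
           = log₂(3) - H(P)

H(P) = -Σ P(x) log₂(P(x)):
  -P(1)·log₂(P(1)) = -(2/15)·log₂(2/15) = 0.38759
  -P(2)·log₂(P(2)) = -(4/15)·log₂(4/15) = 0.50850
  -P(3)·log₂(P(3)) = -(3/5)·log₂(3/5) = 0.44218
H(P) = 0.38759 + 0.50850 + 0.44218 = 1.33827 bits

log₂(3) = 1.58496 bits

D_KL(P||U) = 1.58496 - 1.33827 = 0.24669 ≈ 0.2467 bits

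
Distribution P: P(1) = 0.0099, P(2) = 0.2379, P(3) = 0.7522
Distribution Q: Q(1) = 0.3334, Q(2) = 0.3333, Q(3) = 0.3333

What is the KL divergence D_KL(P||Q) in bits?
0.7173 bits

D_KL(P||Q) = Σ P(x) log₂(P(x)/Q(x))

Computing term by term:
  P(1)·log₂(P(1)/Q(1)) = 0.0099·log₂(0.0099/0.3334) = -0.05023
  P(2)·log₂(P(2)/Q(2)) = 0.2379·log₂(0.2379/0.3333) = -0.11573
  P(3)·log₂(P(3)/Q(3)) = 0.7522·log₂(0.7522/0.3333) = 0.88330

D_KL(P||Q) = -0.05023 - 0.11573 + 0.88330 = 0.71734 ≈ 0.7173 bits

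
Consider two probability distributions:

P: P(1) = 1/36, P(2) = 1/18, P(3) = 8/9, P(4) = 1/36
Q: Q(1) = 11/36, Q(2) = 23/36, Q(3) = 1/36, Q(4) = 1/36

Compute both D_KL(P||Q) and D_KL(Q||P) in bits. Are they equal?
D_KL(P||Q) = 4.1526 bits, D_KL(Q||P) = 3.1693 bits. No, they are not equal.

D_KL(P||Q) = Σ P(x) log₂(P(x)/Q(x))

Computing term by term:
  P(1)·log₂(P(1)/Q(1)) = (1/36)·log₂((1/36)/(11/36)) = -0.09610
  P(2)·log₂(P(2)/Q(2)) = (1/18)·log₂((1/18)/(23/36)) = -0.19575
  P(3)·log₂(P(3)/Q(3)) = (8/9)·log₂((8/9)/(1/36)) = 4.44444
  P(4)·log₂(P(4)/Q(4)) = (1/36)·log₂((1/36)/(1/36)) = 0.00000

D_KL(P||Q) = -0.09610 - 0.19575 + 4.44444 + 0.00000 = 4.15259 ≈ 4.1526 bits

D_KL(Q||P) = Σ Q(x) log₂(Q(x)/P(x))

Computing term by term:
  Q(1)·log₂(Q(1)/P(1)) = (11/36)·log₂((11/36)/(1/36)) = 1.05705
  Q(2)·log₂(Q(2)/P(2)) = (23/36)·log₂((23/36)/(1/18)) = 2.25116
  Q(3)·log₂(Q(3)/P(3)) = (1/36)·log₂((1/36)/(8/9)) = -0.13889
  Q(4)·log₂(Q(4)/P(4)) = (1/36)·log₂((1/36)/(1/36)) = 0.00000

D_KL(Q||P) = 1.05705 + 2.25116 - 0.13889 + 0.00000 = 3.16932 ≈ 3.1693 bits

These are NOT equal (difference: 0.9833 bits). KL divergence is asymmetric: D_KL(P||Q) ≠ D_KL(Q||P) in general.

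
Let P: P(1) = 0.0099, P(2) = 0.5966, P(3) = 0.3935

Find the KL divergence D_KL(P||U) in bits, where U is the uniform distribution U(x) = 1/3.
0.5450 bits

U(i) = 1/3 for all i

D_KL(P||U) = Σ P(x) log₂(P(x) / (1/3))
           = Σ P(x) log₂(P(x)) + log₂(3)
           = log₂(3) - H(P)

H(P) = -Σ P(x) log₂(P(x)):
  -P(1)·log₂(P(1)) = -(0.0099)·log₂(0.0099) = 0.06592
  -P(2)·log₂(P(2)) = -(0.5966)·log₂(0.5966) = 0.44456
  -P(3)·log₂(P(3)) = -(0.3935)·log₂(0.3935) = 0.52948
H(P) = 0.06592 + 0.44456 + 0.52948 = 1.03996 bits

log₂(3) = 1.58496 bits

D_KL(P||U) = 1.58496 - 1.03996 = 0.54500 ≈ 0.5450 bits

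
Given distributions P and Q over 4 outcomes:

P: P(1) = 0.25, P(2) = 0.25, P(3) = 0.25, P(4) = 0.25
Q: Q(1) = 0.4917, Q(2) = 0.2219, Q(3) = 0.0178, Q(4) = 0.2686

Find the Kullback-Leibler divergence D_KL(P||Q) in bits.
0.7262 bits

D_KL(P||Q) = Σ P(x) log₂(P(x)/Q(x))

Computing term by term:
  P(1)·log₂(P(1)/Q(1)) = 0.25·log₂(0.25/0.4917) = -0.24396
  P(2)·log₂(P(2)/Q(2)) = 0.25·log₂(0.25/0.2219) = 0.04300
  P(3)·log₂(P(3)/Q(3)) = 0.25·log₂(0.25/0.0178) = 0.95299
  P(4)·log₂(P(4)/Q(4)) = 0.25·log₂(0.25/0.2686) = -0.02588

D_KL(P||Q) = -0.24396 + 0.04300 + 0.95299 - 0.02588 = 0.72615 ≈ 0.7262 bits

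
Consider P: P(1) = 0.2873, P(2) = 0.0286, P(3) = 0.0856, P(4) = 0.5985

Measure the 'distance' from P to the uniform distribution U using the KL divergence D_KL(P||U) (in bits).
0.5896 bits

U(i) = 1/4 for all i

D_KL(P||U) = Σ P(x) log₂(P(x) / (1/4))
           = Σ P(x) log₂(P(x)) + log₂(4)
           = log₂(4) - H(P)

H(P) = -Σ P(x) log₂(P(x)):
  -P(1)·log₂(P(1)) = -(0.2873)·log₂(0.2873) = 0.51696
  -P(2)·log₂(P(2)) = -(0.0286)·log₂(0.0286) = 0.14666
  -P(3)·log₂(P(3)) = -(0.0856)·log₂(0.0856) = 0.30356
  -P(4)·log₂(P(4)) = -(0.5985)·log₂(0.5985) = 0.44324
H(P) = 0.51696 + 0.14666 + 0.30356 + 0.44324 = 1.41042 bits

log₂(4) = 2.00000 bits

D_KL(P||U) = 2.00000 - 1.41042 = 0.58958 ≈ 0.5896 bits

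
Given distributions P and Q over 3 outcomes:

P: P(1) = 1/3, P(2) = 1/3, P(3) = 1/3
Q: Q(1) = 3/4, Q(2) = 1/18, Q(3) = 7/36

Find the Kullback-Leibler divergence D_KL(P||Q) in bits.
0.7309 bits

D_KL(P||Q) = Σ P(x) log₂(P(x)/Q(x))

Computing term by term:
  P(1)·log₂(P(1)/Q(1)) = (1/3)·log₂((1/3)/(3/4)) = -0.38998
  P(2)·log₂(P(2)/Q(2)) = (1/3)·log₂((1/3)/(1/18)) = 0.86165
  P(3)·log₂(P(3)/Q(3)) = (1/3)·log₂((1/3)/(7/36)) = 0.25920

D_KL(P||Q) = -0.38998 + 0.86165 + 0.25920 = 0.73087 ≈ 0.7309 bits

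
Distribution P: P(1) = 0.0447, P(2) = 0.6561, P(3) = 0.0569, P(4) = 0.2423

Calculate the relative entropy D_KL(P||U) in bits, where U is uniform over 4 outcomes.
0.6698 bits

U(i) = 1/4 for all i

D_KL(P||U) = Σ P(x) log₂(P(x) / (1/4))
           = Σ P(x) log₂(P(x)) + log₂(4)
           = log₂(4) - H(P)

H(P) = -Σ P(x) log₂(P(x)):
  -P(1)·log₂(P(1)) = -(0.0447)·log₂(0.0447) = 0.20042
  -P(2)·log₂(P(2)) = -(0.6561)·log₂(0.6561) = 0.39892
  -P(3)·log₂(P(3)) = -(0.0569)·log₂(0.0569) = 0.23531
  -P(4)·log₂(P(4)) = -(0.2423)·log₂(0.2423) = 0.49554
H(P) = 0.20042 + 0.39892 + 0.23531 + 0.49554 = 1.33019 bits

log₂(4) = 2.00000 bits

D_KL(P||U) = 2.00000 - 1.33019 = 0.66981 ≈ 0.6698 bits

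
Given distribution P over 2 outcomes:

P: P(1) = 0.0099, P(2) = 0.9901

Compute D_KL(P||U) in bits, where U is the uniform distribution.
0.9199 bits

U(i) = 1/2 for all i

D_KL(P||U) = Σ P(x) log₂(P(x) / (1/2))
           = Σ P(x) log₂(P(x)) + log₂(2)
           = log₂(2) - H(P)

H(P) = -Σ P(x) log₂(P(x)):
  -P(1)·log₂(P(1)) = -(0.0099)·log₂(0.0099) = 0.06592
  -P(2)·log₂(P(2)) = -(0.9901)·log₂(0.9901) = 0.01421
H(P) = 0.06592 + 0.01421 = 0.08013 bits

log₂(2) = 1.00000 bits

D_KL(P||U) = 1.00000 - 0.08013 = 0.91987 ≈ 0.9199 bits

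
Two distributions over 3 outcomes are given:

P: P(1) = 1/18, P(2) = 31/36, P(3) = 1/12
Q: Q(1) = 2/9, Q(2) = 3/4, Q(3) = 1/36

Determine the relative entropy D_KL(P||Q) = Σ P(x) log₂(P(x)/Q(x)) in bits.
0.1926 bits

D_KL(P||Q) = Σ P(x) log₂(P(x)/Q(x))

Computing term by term:
  P(1)·log₂(P(1)/Q(1)) = (1/18)·log₂((1/18)/(2/9)) = -0.11111
  P(2)·log₂(P(2)/Q(2)) = (31/36)·log₂((31/36)/(3/4)) = 0.17163
  P(3)·log₂(P(3)/Q(3)) = (1/12)·log₂((1/12)/(1/36)) = 0.13208

D_KL(P||Q) = -0.11111 + 0.17163 + 0.13208 = 0.19260 ≈ 0.1926 bits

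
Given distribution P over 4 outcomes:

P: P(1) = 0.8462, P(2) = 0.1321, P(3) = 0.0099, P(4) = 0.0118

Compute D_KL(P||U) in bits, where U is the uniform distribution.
1.2689 bits

U(i) = 1/4 for all i

D_KL(P||U) = Σ P(x) log₂(P(x) / (1/4))
           = Σ P(x) log₂(P(x)) + log₂(4)
           = log₂(4) - H(P)

H(P) = -Σ P(x) log₂(P(x)):
  -P(1)·log₂(P(1)) = -(0.8462)·log₂(0.8462) = 0.20387
  -P(2)·log₂(P(2)) = -(0.1321)·log₂(0.1321) = 0.38577
  -P(3)·log₂(P(3)) = -(0.0099)·log₂(0.0099) = 0.06592
  -P(4)·log₂(P(4)) = -(0.0118)·log₂(0.0118) = 0.07558
H(P) = 0.20387 + 0.38577 + 0.06592 + 0.07558 = 0.73114 bits

log₂(4) = 2.00000 bits

D_KL(P||U) = 2.00000 - 0.73114 = 1.26886 ≈ 1.2689 bits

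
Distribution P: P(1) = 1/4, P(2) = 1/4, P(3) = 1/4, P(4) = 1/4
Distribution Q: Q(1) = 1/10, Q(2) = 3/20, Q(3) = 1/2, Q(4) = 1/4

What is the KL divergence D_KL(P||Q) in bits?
0.2647 bits

D_KL(P||Q) = Σ P(x) log₂(P(x)/Q(x))

Computing term by term:
  P(1)·log₂(P(1)/Q(1)) = (1/4)·log₂((1/4)/(1/10)) = 0.33048
  P(2)·log₂(P(2)/Q(2)) = (1/4)·log₂((1/4)/(3/20)) = 0.18424
  P(3)·log₂(P(3)/Q(3)) = (1/4)·log₂((1/4)/(1/2)) = -0.25000
  P(4)·log₂(P(4)/Q(4)) = (1/4)·log₂((1/4)/(1/4)) = 0.00000

D_KL(P||Q) = 0.33048 + 0.18424 - 0.25000 + 0.00000 = 0.26472 ≈ 0.2647 bits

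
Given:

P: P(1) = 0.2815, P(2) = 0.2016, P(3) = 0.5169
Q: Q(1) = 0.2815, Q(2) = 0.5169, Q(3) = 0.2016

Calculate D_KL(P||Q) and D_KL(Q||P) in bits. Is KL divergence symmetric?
D_KL(P||Q) = 0.4283 bits, D_KL(Q||P) = 0.4283 bits. The two values coincide for this particular pair, but no — KL divergence is not symmetric in general.

D_KL(P||Q) = Σ P(x) log₂(P(x)/Q(x))

Computing term by term:
  P(1)·log₂(P(1)/Q(1)) = 0.2815·log₂(0.2815/0.2815) = 0.00000
  P(2)·log₂(P(2)/Q(2)) = 0.2016·log₂(0.2016/0.5169) = -0.27385
  P(3)·log₂(P(3)/Q(3)) = 0.5169·log₂(0.5169/0.2016) = 0.70215

D_KL(P||Q) = 0.00000 - 0.27385 + 0.70215 = 0.42830 ≈ 0.4283 bits

D_KL(Q||P) = Σ Q(x) log₂(Q(x)/P(x))

Computing term by term:
  Q(1)·log₂(Q(1)/P(1)) = 0.2815·log₂(0.2815/0.2815) = 0.00000
  Q(2)·log₂(Q(2)/P(2)) = 0.5169·log₂(0.5169/0.2016) = 0.70215
  Q(3)·log₂(Q(3)/P(3)) = 0.2016·log₂(0.2016/0.5169) = -0.27385

D_KL(Q||P) = 0.00000 + 0.70215 - 0.27385 = 0.42830 ≈ 0.4283 bits

These ARE equal here. Q is P with outcomes relabeled (Q(2) = P(3), Q(3) = P(2)) by a relabeling that is its own inverse, so the two sums contain exactly the same terms in a different order. This is a special case — KL divergence is not symmetric in general: D_KL(P||Q) ≠ D_KL(Q||P) for most P, Q.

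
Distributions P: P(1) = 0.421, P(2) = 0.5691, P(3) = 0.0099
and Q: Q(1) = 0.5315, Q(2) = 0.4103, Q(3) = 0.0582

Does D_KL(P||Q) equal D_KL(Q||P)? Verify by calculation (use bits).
D_KL(P||Q) = 0.1018 bits, D_KL(Q||P) = 0.1338 bits. No — D_KL(P||Q) ≠ D_KL(Q||P) for this pair.

D_KL(P||Q) = Σ P(x) log₂(P(x)/Q(x))

Computing term by term:
  P(1)·log₂(P(1)/Q(1)) = 0.421·log₂(0.421/0.5315) = -0.14156
  P(2)·log₂(P(2)/Q(2)) = 0.5691·log₂(0.5691/0.4103) = 0.26862
  P(3)·log₂(P(3)/Q(3)) = 0.0099·log₂(0.0099/0.0582) = -0.02530

D_KL(P||Q) = -0.14156 + 0.26862 - 0.02530 = 0.10176 ≈ 0.1018 bits

D_KL(Q||P) = Σ Q(x) log₂(Q(x)/P(x))

Computing term by term:
  Q(1)·log₂(Q(1)/P(1)) = 0.5315·log₂(0.5315/0.421) = 0.17872
  Q(2)·log₂(Q(2)/P(2)) = 0.4103·log₂(0.4103/0.5691) = -0.19366
  Q(3)·log₂(Q(3)/P(3)) = 0.0582·log₂(0.0582/0.0099) = 0.14873

D_KL(Q||P) = 0.17872 - 0.19366 + 0.14873 = 0.13379 ≈ 0.1338 bits

These are NOT equal (difference: 0.0320 bits). KL divergence is asymmetric: D_KL(P||Q) ≠ D_KL(Q||P) in general.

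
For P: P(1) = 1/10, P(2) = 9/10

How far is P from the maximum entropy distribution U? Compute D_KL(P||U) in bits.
0.5310 bits

U(i) = 1/2 for all i

D_KL(P||U) = Σ P(x) log₂(P(x) / (1/2))
           = Σ P(x) log₂(P(x)) + log₂(2)
           = log₂(2) - H(P)

H(P) = -Σ P(x) log₂(P(x)):
  -P(1)·log₂(P(1)) = -(1/10)·log₂(1/10) = 0.33219
  -P(2)·log₂(P(2)) = -(9/10)·log₂(9/10) = 0.13680
H(P) = 0.33219 + 0.13680 = 0.46899 bits

log₂(2) = 1.00000 bits

D_KL(P||U) = 1.00000 - 0.46899 = 0.53101 ≈ 0.5310 bits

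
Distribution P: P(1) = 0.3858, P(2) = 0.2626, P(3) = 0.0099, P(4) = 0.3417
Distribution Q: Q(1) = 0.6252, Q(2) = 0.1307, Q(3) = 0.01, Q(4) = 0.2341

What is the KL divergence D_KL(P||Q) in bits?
0.1819 bits

D_KL(P||Q) = Σ P(x) log₂(P(x)/Q(x))

Computing term by term:
  P(1)·log₂(P(1)/Q(1)) = 0.3858·log₂(0.3858/0.6252) = -0.26870
  P(2)·log₂(P(2)/Q(2)) = 0.2626·log₂(0.2626/0.1307) = 0.26434
  P(3)·log₂(P(3)/Q(3)) = 0.0099·log₂(0.0099/0.01) = -0.00014
  P(4)·log₂(P(4)/Q(4)) = 0.3417·log₂(0.3417/0.2341) = 0.18643

D_KL(P||Q) = -0.26870 + 0.26434 - 0.00014 + 0.18643 = 0.18193 ≈ 0.1819 bits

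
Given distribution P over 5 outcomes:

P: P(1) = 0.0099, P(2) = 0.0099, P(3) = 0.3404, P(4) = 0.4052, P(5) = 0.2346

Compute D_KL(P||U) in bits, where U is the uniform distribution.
0.6421 bits

U(i) = 1/5 for all i

D_KL(P||U) = Σ P(x) log₂(P(x) / (1/5))
           = Σ P(x) log₂(P(x)) + log₂(5)
           = log₂(5) - H(P)

H(P) = -Σ P(x) log₂(P(x)):
  -P(1)·log₂(P(1)) = -(0.0099)·log₂(0.0099) = 0.06592
  -P(2)·log₂(P(2)) = -(0.0099)·log₂(0.0099) = 0.06592
  -P(3)·log₂(P(3)) = -(0.3404)·log₂(0.3404) = 0.52922
  -P(4)·log₂(P(4)) = -(0.4052)·log₂(0.4052) = 0.52809
  -P(5)·log₂(P(5)) = -(0.2346)·log₂(0.2346) = 0.49072
H(P) = 0.06592 + 0.06592 + 0.52922 + 0.52809 + 0.49072 = 1.67987 bits

log₂(5) = 2.32193 bits

D_KL(P||U) = 2.32193 - 1.67987 = 0.64206 ≈ 0.6421 bits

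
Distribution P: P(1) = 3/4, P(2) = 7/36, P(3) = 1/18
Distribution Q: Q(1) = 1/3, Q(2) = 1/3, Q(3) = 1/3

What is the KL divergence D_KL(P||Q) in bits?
0.5826 bits

D_KL(P||Q) = Σ P(x) log₂(P(x)/Q(x))

Computing term by term:
  P(1)·log₂(P(1)/Q(1)) = (3/4)·log₂((3/4)/(1/3)) = 0.87744
  P(2)·log₂(P(2)/Q(2)) = (7/36)·log₂((7/36)/(1/3)) = -0.15120
  P(3)·log₂(P(3)/Q(3)) = (1/18)·log₂((1/18)/(1/3)) = -0.14361

D_KL(P||Q) = 0.87744 - 0.15120 - 0.14361 = 0.58263 ≈ 0.5826 bits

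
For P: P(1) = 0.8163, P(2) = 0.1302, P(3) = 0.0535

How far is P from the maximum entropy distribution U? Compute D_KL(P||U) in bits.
0.7370 bits

U(i) = 1/3 for all i

D_KL(P||U) = Σ P(x) log₂(P(x) / (1/3))
           = Σ P(x) log₂(P(x)) + log₂(3)
           = log₂(3) - H(P)

H(P) = -Σ P(x) log₂(P(x)):
  -P(1)·log₂(P(1)) = -(0.8163)·log₂(0.8163) = 0.23904
  -P(2)·log₂(P(2)) = -(0.1302)·log₂(0.1302) = 0.38294
  -P(3)·log₂(P(3)) = -(0.0535)·log₂(0.0535) = 0.22600
H(P) = 0.23904 + 0.38294 + 0.22600 = 0.84798 bits

log₂(3) = 1.58496 bits

D_KL(P||U) = 1.58496 - 0.84798 = 0.73698 ≈ 0.7370 bits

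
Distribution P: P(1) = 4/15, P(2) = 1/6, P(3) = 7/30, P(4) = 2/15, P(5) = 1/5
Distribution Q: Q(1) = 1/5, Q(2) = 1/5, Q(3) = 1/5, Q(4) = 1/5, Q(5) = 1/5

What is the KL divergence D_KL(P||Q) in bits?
0.0407 bits

D_KL(P||Q) = Σ P(x) log₂(P(x)/Q(x))

Computing term by term:
  P(1)·log₂(P(1)/Q(1)) = (4/15)·log₂((4/15)/(1/5)) = 0.11068
  P(2)·log₂(P(2)/Q(2)) = (1/6)·log₂((1/6)/(1/5)) = -0.04384
  P(3)·log₂(P(3)/Q(3)) = (7/30)·log₂((7/30)/(1/5)) = 0.05189
  P(4)·log₂(P(4)/Q(4)) = (2/15)·log₂((2/15)/(1/5)) = -0.07800
  P(5)·log₂(P(5)/Q(5)) = (1/5)·log₂((1/5)/(1/5)) = 0.00000

D_KL(P||Q) = 0.11068 - 0.04384 + 0.05189 - 0.07800 + 0.00000 = 0.04073 ≈ 0.0407 bits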